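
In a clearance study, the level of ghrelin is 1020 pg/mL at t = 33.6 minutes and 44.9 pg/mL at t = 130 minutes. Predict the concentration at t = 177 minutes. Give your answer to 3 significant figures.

Over Δt = 130 − 33.6 = 96.4 minutes, the level fell by a factor of 1020/44.9 ≈ 22.717.
n = log₂(22.717) ≈ 4.5057 half-lives, so t½ = 96.4/4.5057 ≈ 21.395 minutes.
From t = 130 to t = 177: 44.9 × (1/2)^((177−130)/21.395) ≈ 9.7939 pg/mL.

9.79 pg/mL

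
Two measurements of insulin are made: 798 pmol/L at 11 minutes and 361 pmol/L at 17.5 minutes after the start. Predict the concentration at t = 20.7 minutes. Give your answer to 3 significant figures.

244 pmol/L

Over Δt = 17.5 − 11 = 6.5 minutes, the level fell by a factor of 798/361 ≈ 2.2105.
n = log₂(2.2105) ≈ 1.1444 half-lives, so t½ = 6.5/1.1444 ≈ 5.6799 minutes.
From t = 17.5 to t = 20.7: 361 × (1/2)^((20.7−17.5)/5.6799) ≈ 244.29 pmol/L.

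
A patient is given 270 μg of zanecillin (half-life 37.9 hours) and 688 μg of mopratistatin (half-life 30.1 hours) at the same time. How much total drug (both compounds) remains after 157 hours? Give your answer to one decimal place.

zanecillin: 270 × (1/2)^(157/37.9) = 270 × (1/2)^4.1425 ≈ 15.288 μg.
mopratistatin: 688 × (1/2)^(157/30.1) = 688 × (1/2)^5.2159 ≈ 18.511 μg.
Total = 15.288 + 18.511 ≈ 33.799 μg.

33.8 μg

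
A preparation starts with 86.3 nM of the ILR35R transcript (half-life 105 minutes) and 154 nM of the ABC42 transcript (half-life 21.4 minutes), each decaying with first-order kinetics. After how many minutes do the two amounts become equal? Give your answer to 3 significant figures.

22.5 minutes

Set 86.3·(1/2)^(t/105) = 154·(1/2)^(t/21.4).
Taking log₂: log₂(86.3/154) = t·(1/105 − 1/21.4).
log₂(0.56039) = -0.8355; 1/105 − 1/21.4 = -0.037205.
t = -0.8355 / -0.037205 ≈ 22.457 minutes.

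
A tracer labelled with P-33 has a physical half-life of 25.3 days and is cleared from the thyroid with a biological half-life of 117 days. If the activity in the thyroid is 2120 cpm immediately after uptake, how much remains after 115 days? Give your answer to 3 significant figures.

45.9 cpm

1/t_eff = 1/t_phys + 1/t_biol = 1/25.3 + 1/117 = 0.048073 per day.
t_eff = 25.3 × 117 / (25.3 + 117) ≈ 20.802 days.
Remaining = 2120 × (1/2)^(115/20.802) = 2120 × (1/2)^5.5284 ≈ 45.934 cpm.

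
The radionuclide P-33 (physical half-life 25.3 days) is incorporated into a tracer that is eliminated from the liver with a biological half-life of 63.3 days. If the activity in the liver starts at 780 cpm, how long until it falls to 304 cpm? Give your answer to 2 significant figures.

25 days

1/t_eff = 1/t_phys + 1/t_biol = 1/25.3 + 1/63.3 = 0.055323 per day.
t_eff = 25.3 × 63.3 / (25.3 + 63.3) ≈ 18.076 days.
n = log₂(780/304) ≈ 1.3594; t = 1.3594 × 18.076 ≈ 24.572 days.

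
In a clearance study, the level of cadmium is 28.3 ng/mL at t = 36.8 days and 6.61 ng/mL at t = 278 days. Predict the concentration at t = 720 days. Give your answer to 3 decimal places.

Over Δt = 278 − 36.8 = 241.2 days, the level fell by a factor of 28.3/6.61 ≈ 4.2814.
n = log₂(4.2814) ≈ 2.0981 half-lives, so t½ = 241.2/2.0981 ≈ 114.96 days.
From t = 278 to t = 720: 6.61 × (1/2)^((720−278)/114.96) ≈ 0.46007 ng/mL.

0.460 ng/mL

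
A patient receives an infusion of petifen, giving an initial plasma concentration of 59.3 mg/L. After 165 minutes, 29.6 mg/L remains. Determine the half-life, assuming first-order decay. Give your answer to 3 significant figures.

165 minutes

A/A₀ = 29.6/59.3 ≈ 0.49916.
n = log₂(2.0034) ≈ 1.0024 half-lives elapsed in 165 minutes.
t½ = 165/1.0024 ≈ 164.6 minutes.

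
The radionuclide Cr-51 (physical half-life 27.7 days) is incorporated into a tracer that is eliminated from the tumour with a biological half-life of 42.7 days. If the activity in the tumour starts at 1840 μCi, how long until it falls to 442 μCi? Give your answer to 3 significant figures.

34.6 days

1/t_eff = 1/t_phys + 1/t_biol = 1/27.7 + 1/42.7 = 0.05952 per day.
t_eff = 27.7 × 42.7 / (27.7 + 42.7) ≈ 16.801 days.
n = log₂(1840/442) ≈ 2.0576; t = 2.0576 × 16.801 ≈ 34.57 days.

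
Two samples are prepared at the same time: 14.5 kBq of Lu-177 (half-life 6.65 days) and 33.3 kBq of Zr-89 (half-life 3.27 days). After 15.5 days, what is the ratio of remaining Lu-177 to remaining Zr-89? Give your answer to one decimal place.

Lu-177: 14.5 × (1/2)^(15.5/6.65) = 14.5 × (1/2)^2.3308 ≈ 2.8822 kBq.
Zr-89: 33.3 × (1/2)^(15.5/3.27) = 33.3 × (1/2)^4.7401 ≈ 1.2461 kBq.
Ratio ≈ 2.8822 / 1.2461 ≈ 2.313.

2.3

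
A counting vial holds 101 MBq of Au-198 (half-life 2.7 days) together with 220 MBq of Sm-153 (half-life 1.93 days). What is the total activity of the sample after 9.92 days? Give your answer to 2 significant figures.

14 MBq

Au-198: 101 × (1/2)^(9.92/2.7) = 101 × (1/2)^3.6741 ≈ 7.9125 MBq.
Sm-153: 220 × (1/2)^(9.92/1.93) = 220 × (1/2)^5.1399 ≈ 6.2396 MBq.
Total = 7.9125 + 6.2396 ≈ 14.152 MBq.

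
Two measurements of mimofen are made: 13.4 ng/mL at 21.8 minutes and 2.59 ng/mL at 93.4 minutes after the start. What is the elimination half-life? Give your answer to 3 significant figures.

30.2 minutes

Over Δt = 93.4 − 21.8 = 71.6 minutes, the level fell by a factor of 13.4/2.59 ≈ 5.1737.
n = log₂(5.1737) ≈ 2.3712 half-lives, so t½ = 71.6/2.3712 ≈ 30.196 minutes.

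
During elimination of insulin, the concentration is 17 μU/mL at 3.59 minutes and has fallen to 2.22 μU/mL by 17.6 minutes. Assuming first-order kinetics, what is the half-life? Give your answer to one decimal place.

4.8 minutes

Over Δt = 17.6 − 3.59 = 14.01 minutes, the level fell by a factor of 17/2.22 ≈ 7.6577.
n = log₂(7.6577) ≈ 2.9369 half-lives, so t½ = 14.01/2.9369 ≈ 4.7703 minutes.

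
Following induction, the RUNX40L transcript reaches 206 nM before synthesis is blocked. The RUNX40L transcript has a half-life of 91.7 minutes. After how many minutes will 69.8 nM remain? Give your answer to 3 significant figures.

Fraction remaining = 69.8/206 ≈ 0.33883.
n = log₂(206/69.8) = ln(2.9513)/ln 2 ≈ 1.5613 half-lives.
t = n × t½ = 1.5613 × 91.7 ≈ 143.18 minutes.

143 minutes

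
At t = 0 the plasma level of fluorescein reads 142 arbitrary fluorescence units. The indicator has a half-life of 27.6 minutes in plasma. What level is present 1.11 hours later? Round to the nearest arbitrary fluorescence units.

27 arbitrary fluorescence units

Convert the elapsed time: 1.11 hours = 66.6 minutes.
Number of half-lives: n = 66.6/27.6 ≈ 2.413.
Remaining = 142 × (1/2)^2.413 = 142 × 0.18776 ≈ 26.662 arbitrary fluorescence units.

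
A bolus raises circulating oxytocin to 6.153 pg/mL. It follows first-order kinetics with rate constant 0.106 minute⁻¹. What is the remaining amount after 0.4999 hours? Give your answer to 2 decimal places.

0.26 pg/mL

t½ = ln 2 / k = 0.69315 / 0.106 ≈ 6.5391 minutes.
Convert the elapsed time: 0.4999 hours = 29.994 minutes.
Number of half-lives: n = 29.994/6.5391 ≈ 4.5869.
Remaining = 6.153 × (1/2)^4.5869 = 6.153 × 0.041612 ≈ 0.25604 pg/mL.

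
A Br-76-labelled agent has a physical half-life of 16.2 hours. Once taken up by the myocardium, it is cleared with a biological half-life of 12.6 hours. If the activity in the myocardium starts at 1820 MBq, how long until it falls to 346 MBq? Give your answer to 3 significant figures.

17.0 hours

1/t_eff = 1/t_phys + 1/t_biol = 1/16.2 + 1/12.6 = 0.14109 per hour.
t_eff = 16.2 × 12.6 / (16.2 + 12.6) ≈ 7.0875 hours.
n = log₂(1820/346) ≈ 2.3951; t = 2.3951 × 7.0875 ≈ 16.975 hours.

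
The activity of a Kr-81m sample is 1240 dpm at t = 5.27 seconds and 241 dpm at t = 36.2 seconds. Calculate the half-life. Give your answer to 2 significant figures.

13 seconds

Over Δt = 36.2 − 5.27 = 30.93 seconds, the level fell by a factor of 1240/241 ≈ 5.1452.
n = log₂(5.1452) ≈ 2.3632 half-lives, so t½ = 30.93/2.3632 ≈ 13.088 seconds.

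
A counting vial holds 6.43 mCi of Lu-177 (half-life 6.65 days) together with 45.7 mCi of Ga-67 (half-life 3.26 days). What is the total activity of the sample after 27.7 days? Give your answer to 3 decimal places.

Lu-177: 6.43 × (1/2)^(27.7/6.65) = 6.43 × (1/2)^4.1654 ≈ 0.35834 mCi.
Ga-67: 45.7 × (1/2)^(27.7/3.26) = 45.7 × (1/2)^8.4969 ≈ 0.1265 mCi.
Total = 0.35834 + 0.1265 ≈ 0.48484 mCi.

0.485 mCi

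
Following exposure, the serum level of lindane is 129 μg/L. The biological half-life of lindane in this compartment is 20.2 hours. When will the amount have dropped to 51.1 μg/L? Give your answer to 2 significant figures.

Fraction remaining = 51.1/129 ≈ 0.39612.
n = log₂(129/51.1) = ln(2.5245)/ln 2 ≈ 1.336 half-lives.
t = n × t½ = 1.336 × 20.2 ≈ 26.987 hours.

27 hours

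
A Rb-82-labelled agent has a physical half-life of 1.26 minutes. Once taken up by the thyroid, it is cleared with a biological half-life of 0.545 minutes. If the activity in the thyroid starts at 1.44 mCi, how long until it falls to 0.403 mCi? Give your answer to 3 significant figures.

0.699 minutes

1/t_eff = 1/t_phys + 1/t_biol = 1/1.26 + 1/0.545 = 2.6285 per minute.
t_eff = 1.26 × 0.545 / (1.26 + 0.545) ≈ 0.38044 minutes.
n = log₂(1.44/0.403) ≈ 1.8372; t = 1.8372 × 0.38044 ≈ 0.69896 minutes.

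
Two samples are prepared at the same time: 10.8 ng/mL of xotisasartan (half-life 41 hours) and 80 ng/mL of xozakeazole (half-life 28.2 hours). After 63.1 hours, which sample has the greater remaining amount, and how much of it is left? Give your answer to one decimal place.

xotisasartan: 10.8 × (1/2)^1.539 ≈ 3.7165 ng/mL.
xozakeazole: 80 × (1/2)^2.2376 ≈ 16.963 ng/mL.
Xozakeazole has more remaining, at ≈ 16.963 ng/mL.

xozakeazole, 17.0 ng/mL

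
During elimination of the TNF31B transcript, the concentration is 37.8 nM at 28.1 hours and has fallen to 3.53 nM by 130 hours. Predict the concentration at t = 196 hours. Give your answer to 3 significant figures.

0.760 nM

Over Δt = 130 − 28.1 = 101.9 hours, the level fell by a factor of 37.8/3.53 ≈ 10.708.
n = log₂(10.708) ≈ 3.4206 half-lives, so t½ = 101.9/3.4206 ≈ 29.79 hours.
From t = 130 to t = 196: 3.53 × (1/2)^((196−130)/29.79) ≈ 0.76003 nM.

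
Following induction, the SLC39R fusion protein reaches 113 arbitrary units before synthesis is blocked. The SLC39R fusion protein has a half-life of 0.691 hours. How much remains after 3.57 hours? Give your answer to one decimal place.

3.1 arbitrary units

Number of half-lives: n = 3.57/0.691 ≈ 5.1664.
Remaining = 113 × (1/2)^5.1664 = 113 × 0.027845 ≈ 3.1465 arbitrary units.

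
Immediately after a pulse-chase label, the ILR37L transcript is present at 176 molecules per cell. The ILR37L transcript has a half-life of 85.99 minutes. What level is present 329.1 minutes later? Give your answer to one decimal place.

Number of half-lives: n = 329.1/85.99 ≈ 3.8272.
Remaining = 176 × (1/2)^3.8272 = 176 × 0.070453 ≈ 12.4 molecules per cell.

12.4 molecules per cell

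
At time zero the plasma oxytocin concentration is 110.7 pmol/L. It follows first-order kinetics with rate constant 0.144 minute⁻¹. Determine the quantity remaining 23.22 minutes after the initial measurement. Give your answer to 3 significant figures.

t½ = ln 2 / k = 0.69315 / 0.144 ≈ 4.8135 minutes.
Number of half-lives: n = 23.22/4.8135 ≈ 4.8239.
Remaining = 110.7 × (1/2)^4.8239 = 110.7 × 0.035307 ≈ 3.9085 pmol/L.

3.91 pmol/L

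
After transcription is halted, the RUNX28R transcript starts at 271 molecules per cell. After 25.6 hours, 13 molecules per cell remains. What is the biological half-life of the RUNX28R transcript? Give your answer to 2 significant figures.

5.8 hours

A/A₀ = 13/271 ≈ 0.04797.
n = log₂(20.846) ≈ 4.3817 half-lives elapsed in 25.6 hours.
t½ = 25.6/4.3817 ≈ 5.8425 hours.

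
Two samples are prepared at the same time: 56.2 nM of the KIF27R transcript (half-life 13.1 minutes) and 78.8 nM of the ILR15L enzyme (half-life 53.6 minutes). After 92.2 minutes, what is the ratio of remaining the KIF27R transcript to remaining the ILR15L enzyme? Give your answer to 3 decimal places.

0.018

KIF27R transcript: 56.2 × (1/2)^(92.2/13.1) = 56.2 × (1/2)^7.0382 ≈ 0.4276 nM.
ILR15L enzyme: 78.8 × (1/2)^(92.2/53.6) = 78.8 × (1/2)^1.7201 ≈ 23.917 nM.
Ratio ≈ 0.4276 / 23.917 ≈ 0.017878.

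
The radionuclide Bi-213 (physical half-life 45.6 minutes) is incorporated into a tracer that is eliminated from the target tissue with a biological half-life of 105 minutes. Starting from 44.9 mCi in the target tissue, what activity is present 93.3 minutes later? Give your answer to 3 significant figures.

1/t_eff = 1/t_phys + 1/t_biol = 1/45.6 + 1/105 = 0.031454 per minute.
t_eff = 45.6 × 105 / (45.6 + 105) ≈ 31.793 minutes.
Remaining = 44.9 × (1/2)^(93.3/31.793) = 44.9 × (1/2)^2.9346 ≈ 5.8727 mCi.

5.87 mCi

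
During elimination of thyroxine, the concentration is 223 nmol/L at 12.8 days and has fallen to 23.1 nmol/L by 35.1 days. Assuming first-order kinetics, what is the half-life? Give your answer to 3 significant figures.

Over Δt = 35.1 − 12.8 = 22.3 days, the level fell by a factor of 223/23.1 ≈ 9.6537.
n = log₂(9.6537) ≈ 3.2711 half-lives, so t½ = 22.3/3.2711 ≈ 6.8173 days.

6.82 days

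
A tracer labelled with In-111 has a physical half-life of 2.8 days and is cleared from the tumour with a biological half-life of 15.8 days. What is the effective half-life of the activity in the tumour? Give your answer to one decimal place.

2.4 days

1/t_eff = 1/t_phys + 1/t_biol = 1/2.8 + 1/15.8 = 0.42043 per day.
t_eff = 2.8 × 15.8 / (2.8 + 15.8) ≈ 2.3785 days.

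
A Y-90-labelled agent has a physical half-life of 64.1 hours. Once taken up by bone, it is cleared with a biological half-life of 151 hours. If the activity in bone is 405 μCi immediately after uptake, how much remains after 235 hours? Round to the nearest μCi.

11 μCi

1/t_eff = 1/t_phys + 1/t_biol = 1/64.1 + 1/151 = 0.022223 per hour.
t_eff = 64.1 × 151 / (64.1 + 151) ≈ 44.998 hours.
Remaining = 405 × (1/2)^(235/44.998) = 405 × (1/2)^5.2224 ≈ 10.848 μCi.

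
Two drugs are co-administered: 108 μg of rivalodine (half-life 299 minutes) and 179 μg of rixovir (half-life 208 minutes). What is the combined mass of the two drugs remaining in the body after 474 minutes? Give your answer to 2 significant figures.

rivalodine: 108 × (1/2)^(474/299) = 108 × (1/2)^1.5853 ≈ 35.992 μg.
rixovir: 179 × (1/2)^(474/208) = 179 × (1/2)^2.2788 ≈ 36.885 μg.
Total = 35.992 + 36.885 ≈ 72.877 μg.

73 μg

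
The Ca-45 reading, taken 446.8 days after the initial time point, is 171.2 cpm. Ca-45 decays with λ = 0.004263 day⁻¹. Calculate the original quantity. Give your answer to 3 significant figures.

t½ = ln 2 / λ = 0.69315 / 0.004263 ≈ 162.6 days.
Number of half-lives elapsed: n = 446.8/162.6 ≈ 2.7479.
A₀ = A × 2^n = 171.2 × 2^2.7479 = 171.2 × 6.7174 ≈ 1150 cpm.

1150 cpm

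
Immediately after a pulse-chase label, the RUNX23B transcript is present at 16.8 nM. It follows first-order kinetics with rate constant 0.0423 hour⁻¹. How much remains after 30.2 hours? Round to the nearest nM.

5 nM

t½ = ln 2 / λ = 0.69315 / 0.0423 ≈ 16.386 hours.
Number of half-lives: n = 30.2/16.386 ≈ 1.843.
Remaining = 16.8 × (1/2)^1.843 = 16.8 × 0.27874 ≈ 4.6829 nM.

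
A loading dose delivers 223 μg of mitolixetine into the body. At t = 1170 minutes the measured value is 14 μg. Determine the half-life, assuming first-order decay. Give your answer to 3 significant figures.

293 minutes

A/A₀ = 14/223 ≈ 0.06278.
n = log₂(15.929) ≈ 3.9935 half-lives elapsed in 1170 minutes.
t½ = 1170/3.9935 ≈ 292.97 minutes.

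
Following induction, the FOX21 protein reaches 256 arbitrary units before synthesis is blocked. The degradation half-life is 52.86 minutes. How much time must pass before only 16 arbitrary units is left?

16/256 = 1/16, so 4 half-lives have elapsed.
t = 4 × 52.86 = 211.44 minutes.

211.44 minutes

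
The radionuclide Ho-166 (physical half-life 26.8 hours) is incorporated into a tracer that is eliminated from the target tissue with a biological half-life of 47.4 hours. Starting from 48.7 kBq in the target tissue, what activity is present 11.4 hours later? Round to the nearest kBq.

1/t_eff = 1/t_phys + 1/t_biol = 1/26.8 + 1/47.4 = 0.05841 per hour.
t_eff = 26.8 × 47.4 / (26.8 + 47.4) ≈ 17.12 hours.
Remaining = 48.7 × (1/2)^(11.4/17.12) = 48.7 × (1/2)^0.66588 ≈ 30.696 kBq.

31 kBq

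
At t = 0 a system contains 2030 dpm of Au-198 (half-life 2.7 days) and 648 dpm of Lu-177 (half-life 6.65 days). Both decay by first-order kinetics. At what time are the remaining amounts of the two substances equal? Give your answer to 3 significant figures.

Set 2030·(1/2)^(t/2.7) = 648·(1/2)^(t/6.65).
Taking log₂: log₂(2030/648) = t·(1/2.7 − 1/6.65).
log₂(3.1327) = 1.6474; 1/2.7 − 1/6.65 = 0.21999.
t = 1.6474 / 0.21999 ≈ 7.4884 days.

7.49 days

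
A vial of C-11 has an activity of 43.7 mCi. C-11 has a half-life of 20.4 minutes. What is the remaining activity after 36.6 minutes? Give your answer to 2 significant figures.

Number of half-lives: n = 36.6/20.4 ≈ 1.7941.
Remaining = 43.7 × (1/2)^1.7941 = 43.7 × 0.28835 ≈ 12.601 mCi.

13 mCi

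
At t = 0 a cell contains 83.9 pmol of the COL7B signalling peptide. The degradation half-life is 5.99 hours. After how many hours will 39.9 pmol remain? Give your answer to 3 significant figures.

Fraction remaining = 39.9/83.9 ≈ 0.47557.
n = log₂(83.9/39.9) = ln(2.1028)/ln 2 ≈ 1.0723 half-lives.
t = n × t½ = 1.0723 × 5.99 ≈ 6.423 hours.

6.42 hours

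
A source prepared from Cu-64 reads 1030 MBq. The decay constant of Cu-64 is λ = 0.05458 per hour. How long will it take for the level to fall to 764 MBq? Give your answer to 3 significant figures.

t½ = ln 2 / λ = 0.69315 / 0.05458 ≈ 12.7 hours.
Fraction remaining = 764/1030 ≈ 0.74175.
n = log₂(1030/764) = ln(1.3482)/ln 2 ≈ 0.431 half-lives.
t = n × t½ = 0.431 × 12.7 ≈ 5.4735 hours.

5.47 hours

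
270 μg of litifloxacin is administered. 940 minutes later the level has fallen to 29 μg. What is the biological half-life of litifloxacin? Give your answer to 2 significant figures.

290 minutes

A/A₀ = 29/270 ≈ 0.10741.
n = log₂(9.3103) ≈ 3.2188 half-lives elapsed in 940 minutes.
t½ = 940/3.2188 ≈ 292.03 minutes.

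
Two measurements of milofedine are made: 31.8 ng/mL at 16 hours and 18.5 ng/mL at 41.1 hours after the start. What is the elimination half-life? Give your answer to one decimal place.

Over Δt = 41.1 − 16 = 25.1 hours, the level fell by a factor of 31.8/18.5 ≈ 1.7189.
n = log₂(1.7189) ≈ 0.7815 half-lives, so t½ = 25.1/0.7815 ≈ 32.118 hours.

32.1 hours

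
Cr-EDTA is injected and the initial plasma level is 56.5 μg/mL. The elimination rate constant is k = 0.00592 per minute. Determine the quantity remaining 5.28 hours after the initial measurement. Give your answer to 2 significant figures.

t½ = ln 2 / k = 0.69315 / 0.00592 ≈ 117.09 minutes.
Convert the elapsed time: 5.28 hours = 316.8 minutes.
Number of half-lives: n = 316.8/117.09 ≈ 2.7057.
Remaining = 56.5 × (1/2)^2.7057 = 56.5 × 0.15329 ≈ 8.6606 μg/mL.

8.7 μg/mL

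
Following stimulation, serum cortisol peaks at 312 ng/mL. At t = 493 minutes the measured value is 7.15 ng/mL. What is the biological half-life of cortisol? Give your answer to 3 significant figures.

A/A₀ = 7.15/312 ≈ 0.022917.
n = log₂(43.636) ≈ 5.4475 half-lives elapsed in 493 minutes.
t½ = 493/5.4475 ≈ 90.501 minutes.

90.5 minutes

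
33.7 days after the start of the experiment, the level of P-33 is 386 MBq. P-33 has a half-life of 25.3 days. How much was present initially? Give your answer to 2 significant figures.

Number of half-lives elapsed: n = 33.7/25.3 ≈ 1.332.
A₀ = A × 2^n = 386 × 2^1.332 = 386 × 2.5175 ≈ 971.77 MBq.

970 MBq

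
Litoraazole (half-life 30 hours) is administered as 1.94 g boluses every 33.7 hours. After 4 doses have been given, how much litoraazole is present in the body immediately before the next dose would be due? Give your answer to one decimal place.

1.6 g

The 4 doses were given 134.8, 101.1, 67.4, 33.7 hours ago.
Total = 1.94·(1/2)^(134.8/30) + 1.94·(1/2)^(101.1/30) + 1.94·(1/2)^(67.4/30) + 1.94·(1/2)^(33.7/30)
      = 0.086134 + 0.18764 + 0.40878 + 0.89052 ≈ 1.5731 g.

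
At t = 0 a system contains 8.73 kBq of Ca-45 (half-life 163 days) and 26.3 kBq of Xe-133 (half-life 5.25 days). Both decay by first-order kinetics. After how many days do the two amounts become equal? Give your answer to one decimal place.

Set 8.73·(1/2)^(t/163) = 26.3·(1/2)^(t/5.25).
Taking log₂: log₂(8.73/26.3) = t·(1/163 − 1/5.25).
log₂(0.33194) = -1.591; 1/163 − 1/5.25 = -0.18434.
t = -1.591 / -0.18434 ≈ 8.6308 days.

8.6 days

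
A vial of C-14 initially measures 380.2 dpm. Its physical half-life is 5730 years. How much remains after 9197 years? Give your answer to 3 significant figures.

Number of half-lives: n = 9197/5730 ≈ 1.6051.
Remaining = 380.2 × (1/2)^1.6051 = 380.2 × 0.32872 ≈ 124.98 dpm.

125 dpm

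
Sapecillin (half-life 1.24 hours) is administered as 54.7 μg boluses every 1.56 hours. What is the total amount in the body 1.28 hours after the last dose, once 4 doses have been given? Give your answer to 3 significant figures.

The 4 doses were given 5.96, 4.4, 2.84, 1.28 hours ago.
Total = 54.7·(1/2)^(5.96/1.24) + 54.7·(1/2)^(4.4/1.24) + 54.7·(1/2)^(2.84/1.24) + 54.7·(1/2)^(1.28/1.24)
      = 1.9548 + 4.6754 + 11.182 + 26.745 ≈ 44.558 μg.

44.6 μg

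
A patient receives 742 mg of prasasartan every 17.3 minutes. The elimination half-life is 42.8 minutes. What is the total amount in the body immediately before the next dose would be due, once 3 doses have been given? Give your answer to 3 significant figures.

The 3 doses were given 51.9, 34.6, 17.3 minutes ago.
Total = 742·(1/2)^(51.9/42.8) + 742·(1/2)^(34.6/42.8) + 742·(1/2)^(17.3/42.8)
      = 320.16 + 423.69 + 560.69 ≈ 1304.5 mg.

1300 mg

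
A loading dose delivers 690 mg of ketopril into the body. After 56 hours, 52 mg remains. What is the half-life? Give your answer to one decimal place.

15.0 hours

A/A₀ = 52/690 ≈ 0.075362.
n = log₂(13.269) ≈ 3.73 half-lives elapsed in 56 hours.
t½ = 56/3.73 ≈ 15.013 hours.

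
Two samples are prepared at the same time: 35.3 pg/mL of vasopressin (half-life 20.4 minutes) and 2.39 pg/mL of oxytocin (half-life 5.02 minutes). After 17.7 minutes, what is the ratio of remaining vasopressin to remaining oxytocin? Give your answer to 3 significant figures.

93.2

vasopressin: 35.3 × (1/2)^(17.7/20.4) = 35.3 × (1/2)^0.86765 ≈ 19.346 pg/mL.
oxytocin: 2.39 × (1/2)^(17.7/5.02) = 2.39 × (1/2)^3.5259 ≈ 0.20749 pg/mL.
Ratio ≈ 19.346 / 0.20749 ≈ 93.237.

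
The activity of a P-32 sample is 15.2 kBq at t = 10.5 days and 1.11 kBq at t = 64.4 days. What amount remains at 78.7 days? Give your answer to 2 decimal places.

Over Δt = 64.4 − 10.5 = 53.9 days, the level fell by a factor of 15.2/1.11 ≈ 13.694.
n = log₂(13.694) ≈ 3.7754 half-lives, so t½ = 53.9/3.7754 ≈ 14.276 days.
From t = 64.4 to t = 78.7: 1.11 × (1/2)^((78.7−64.4)/14.276) ≈ 0.55437 kBq.

0.55 kBq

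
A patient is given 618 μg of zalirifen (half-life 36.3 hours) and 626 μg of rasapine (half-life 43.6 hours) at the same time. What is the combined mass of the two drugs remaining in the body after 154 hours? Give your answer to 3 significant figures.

86.8 μg

zalirifen: 618 × (1/2)^(154/36.3) = 618 × (1/2)^4.2424 ≈ 32.651 μg.
rasapine: 626 × (1/2)^(154/43.6) = 626 × (1/2)^3.5321 ≈ 54.113 μg.
Total = 32.651 + 54.113 ≈ 86.764 μg.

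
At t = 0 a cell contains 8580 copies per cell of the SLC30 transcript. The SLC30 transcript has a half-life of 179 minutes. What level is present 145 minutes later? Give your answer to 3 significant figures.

Number of half-lives: n = 145/179 ≈ 0.81006.
Remaining = 8580 × (1/2)^0.81006 = 8580 × 0.57036 ≈ 4893.7 copies per cell.

4890 copies per cell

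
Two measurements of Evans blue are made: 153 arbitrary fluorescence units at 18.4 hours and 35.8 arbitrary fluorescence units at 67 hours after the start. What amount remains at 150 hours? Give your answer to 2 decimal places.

Over Δt = 67 − 18.4 = 48.6 hours, the level fell by a factor of 153/35.8 ≈ 4.2737.
n = log₂(4.2737) ≈ 2.0955 half-lives, so t½ = 48.6/2.0955 ≈ 23.193 hours.
From t = 67 to t = 150: 35.8 × (1/2)^((150−67)/23.193) ≈ 2.9962 arbitrary fluorescence units.

3.00 arbitrary fluorescence units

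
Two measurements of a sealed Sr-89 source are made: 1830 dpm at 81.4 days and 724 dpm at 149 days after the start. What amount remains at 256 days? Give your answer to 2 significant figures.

Over Δt = 149 − 81.4 = 67.6 days, the level fell by a factor of 1830/724 ≈ 2.5276.
n = log₂(2.5276) ≈ 1.3378 half-lives, so t½ = 67.6/1.3378 ≈ 50.531 days.
From t = 149 to t = 256: 724 × (1/2)^((256−149)/50.531) ≈ 166.84 dpm.

170 dpm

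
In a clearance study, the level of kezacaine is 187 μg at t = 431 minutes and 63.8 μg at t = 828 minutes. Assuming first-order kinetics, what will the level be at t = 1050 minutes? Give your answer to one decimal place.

Over Δt = 828 − 431 = 397 minutes, the level fell by a factor of 187/63.8 ≈ 2.931.
n = log₂(2.931) ≈ 1.5514 half-lives, so t½ = 397/1.5514 ≈ 255.9 minutes.
From t = 828 to t = 1050: 63.8 × (1/2)^((1050−828)/255.9) ≈ 34.968 μg.

35.0 μg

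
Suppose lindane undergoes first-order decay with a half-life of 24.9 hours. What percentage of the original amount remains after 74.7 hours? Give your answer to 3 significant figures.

12.5%

n = 74.7/24.9 ≈ 3 half-lives.
Fraction remaining = (1/2)^3 ≈ 0.125, i.e. 12.5%.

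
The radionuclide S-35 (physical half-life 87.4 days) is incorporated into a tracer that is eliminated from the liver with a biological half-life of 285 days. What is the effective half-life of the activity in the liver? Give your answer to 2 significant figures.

1/t_eff = 1/t_phys + 1/t_biol = 1/87.4 + 1/285 = 0.01495 per day.
t_eff = 87.4 × 285 / (87.4 + 285) ≈ 66.888 days.

67 days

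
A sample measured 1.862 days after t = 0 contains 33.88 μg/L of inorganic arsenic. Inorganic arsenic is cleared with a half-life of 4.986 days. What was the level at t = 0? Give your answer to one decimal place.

Number of half-lives elapsed: n = 1.862/4.986 ≈ 0.37345.
A₀ = A × 2^n = 33.88 × 2^0.37345 = 33.88 × 1.2954 ≈ 43.89 μg/L.

43.9 μg/L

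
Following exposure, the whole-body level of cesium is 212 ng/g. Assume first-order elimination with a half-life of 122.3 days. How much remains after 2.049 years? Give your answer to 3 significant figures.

Convert the elapsed time: 2.049 years = 747.885 days.
Number of half-lives: n = 747.885/122.3 ≈ 6.1152.
Remaining = 212 × (1/2)^6.1152 = 212 × 0.014426 ≈ 3.0583 ng/g.

3.06 ng/g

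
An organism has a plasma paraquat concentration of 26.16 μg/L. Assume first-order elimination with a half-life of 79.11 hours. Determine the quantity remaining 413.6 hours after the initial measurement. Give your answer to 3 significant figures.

Number of half-lives: n = 413.6/79.11 ≈ 5.2282.
Remaining = 26.16 × (1/2)^5.2282 = 26.16 × 0.026679 ≈ 0.69792 μg/L.

0.698 μg/L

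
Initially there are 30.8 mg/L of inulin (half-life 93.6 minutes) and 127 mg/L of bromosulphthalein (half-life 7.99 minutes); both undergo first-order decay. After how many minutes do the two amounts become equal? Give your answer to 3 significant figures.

Set 30.8·(1/2)^(t/93.6) = 127·(1/2)^(t/7.99).
Taking log₂: log₂(30.8/127) = t·(1/93.6 − 1/7.99).
log₂(0.24252) = -2.0438; 1/93.6 − 1/7.99 = -0.11447.
t = -2.0438 / -0.11447 ≈ 17.854 minutes.

17.9 minutes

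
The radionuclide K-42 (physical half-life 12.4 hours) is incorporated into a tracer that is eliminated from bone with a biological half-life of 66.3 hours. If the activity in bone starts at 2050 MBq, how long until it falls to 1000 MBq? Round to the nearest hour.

1/t_eff = 1/t_phys + 1/t_biol = 1/12.4 + 1/66.3 = 0.095728 per hour.
t_eff = 12.4 × 66.3 / (12.4 + 66.3) ≈ 10.446 hours.
n = log₂(2050/1000) ≈ 1.0356; t = 1.0356 × 10.446 ≈ 10.818 hours.

11 hours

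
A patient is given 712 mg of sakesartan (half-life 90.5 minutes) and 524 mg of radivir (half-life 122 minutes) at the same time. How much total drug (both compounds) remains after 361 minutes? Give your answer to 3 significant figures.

112 mg

sakesartan: 712 × (1/2)^(361/90.5) = 712 × (1/2)^3.989 ≈ 44.842 mg.
radivir: 524 × (1/2)^(361/122) = 524 × (1/2)^2.959 ≈ 67.387 mg.
Total = 44.842 + 67.387 ≈ 112.23 mg.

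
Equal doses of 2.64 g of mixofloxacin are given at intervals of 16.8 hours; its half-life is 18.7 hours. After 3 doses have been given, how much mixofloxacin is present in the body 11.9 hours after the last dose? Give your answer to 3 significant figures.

3.10 g

The 3 doses were given 45.5, 28.7, 11.9 hours ago.
Total = 2.64·(1/2)^(45.5/18.7) + 2.64·(1/2)^(28.7/18.7) + 2.64·(1/2)^(11.9/18.7)
      = 0.48882 + 0.91116 + 1.6984 ≈ 3.0984 g.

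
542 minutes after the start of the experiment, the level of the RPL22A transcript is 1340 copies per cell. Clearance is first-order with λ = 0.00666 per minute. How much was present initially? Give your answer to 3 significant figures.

49500 copies per cell

t½ = ln 2 / λ = 0.69315 / 0.00666 ≈ 104.08 minutes.
Number of half-lives elapsed: n = 542/104.08 ≈ 5.2077.
A₀ = A × 2^n = 1340 × 2^5.2077 = 1340 × 36.956 ≈ 49521 copies per cell.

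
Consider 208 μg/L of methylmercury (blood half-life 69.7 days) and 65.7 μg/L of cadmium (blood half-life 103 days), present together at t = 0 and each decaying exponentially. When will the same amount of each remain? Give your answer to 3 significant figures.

Set 208·(1/2)^(t/69.7) = 65.7·(1/2)^(t/103).
Taking log₂: log₂(208/65.7) = t·(1/69.7 − 1/103).
log₂(3.1659) = 1.6626; 1/69.7 − 1/103 = 0.0046385.
t = 1.6626 / 0.0046385 ≈ 358.44 days.

358 days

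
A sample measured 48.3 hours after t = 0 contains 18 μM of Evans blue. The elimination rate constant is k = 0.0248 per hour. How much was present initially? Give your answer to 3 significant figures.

t½ = ln 2 / k = 0.69315 / 0.0248 ≈ 27.949 hours.
Number of half-lives elapsed: n = 48.3/27.949 ≈ 1.7281.
A₀ = A × 2^n = 18 × 2^1.7281 = 18 × 3.313 ≈ 59.633 μM.

59.6 μM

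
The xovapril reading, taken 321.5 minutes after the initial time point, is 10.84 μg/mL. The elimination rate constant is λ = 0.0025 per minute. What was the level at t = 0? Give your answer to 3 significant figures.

24.2 μg/mL

t½ = ln 2 / λ = 0.69315 / 0.0025 ≈ 277.26 minutes.
Number of half-lives elapsed: n = 321.5/277.26 ≈ 1.1596.
A₀ = A × 2^n = 10.84 × 2^1.1596 = 10.84 × 2.2339 ≈ 24.216 μg/mL.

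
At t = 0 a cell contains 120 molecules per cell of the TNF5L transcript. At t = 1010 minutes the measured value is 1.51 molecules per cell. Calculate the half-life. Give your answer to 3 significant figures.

160 minutes

A/A₀ = 1.51/120 ≈ 0.012583.
n = log₂(79.47) ≈ 6.3123 half-lives elapsed in 1010 minutes.
t½ = 1010/6.3123 ≈ 160 minutes.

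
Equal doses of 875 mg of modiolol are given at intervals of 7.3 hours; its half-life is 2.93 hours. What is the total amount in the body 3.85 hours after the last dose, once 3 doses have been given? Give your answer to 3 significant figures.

426 mg

The 3 doses were given 18.45, 11.15, 3.85 hours ago.
Total = 875·(1/2)^(18.45/2.93) + 875·(1/2)^(11.15/2.93) + 875·(1/2)^(3.85/2.93)
      = 11.129 + 62.582 + 351.93 ≈ 425.64 mg.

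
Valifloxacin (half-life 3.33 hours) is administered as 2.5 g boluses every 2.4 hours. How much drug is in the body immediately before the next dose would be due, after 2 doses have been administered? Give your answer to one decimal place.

2.4 g

The 2 doses were given 4.8, 2.4 hours ago.
Total = 2.5·(1/2)^(4.8/3.33) + 2.5·(1/2)^(2.4/3.33)
      = 0.9205 + 1.517 ≈ 2.4375 g.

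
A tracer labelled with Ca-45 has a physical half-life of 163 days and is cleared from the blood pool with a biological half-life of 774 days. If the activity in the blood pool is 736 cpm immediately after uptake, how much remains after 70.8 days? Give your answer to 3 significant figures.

511 cpm

1/t_eff = 1/t_phys + 1/t_biol = 1/163 + 1/774 = 0.007427 per day.
t_eff = 163 × 774 / (163 + 774) ≈ 134.64 days.
Remaining = 736 × (1/2)^(70.8/134.64) = 736 × (1/2)^0.52583 ≈ 511.2 cpm.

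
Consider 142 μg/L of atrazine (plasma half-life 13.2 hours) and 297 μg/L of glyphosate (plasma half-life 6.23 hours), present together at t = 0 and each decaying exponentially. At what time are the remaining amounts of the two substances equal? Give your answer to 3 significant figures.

12.6 hours

Set 142·(1/2)^(t/13.2) = 297·(1/2)^(t/6.23).
Taking log₂: log₂(142/297) = t·(1/13.2 − 1/6.23).
log₂(0.47811) = -1.0646; 1/13.2 − 1/6.23 = -0.084756.
t = -1.0646 / -0.084756 ≈ 12.56 hours.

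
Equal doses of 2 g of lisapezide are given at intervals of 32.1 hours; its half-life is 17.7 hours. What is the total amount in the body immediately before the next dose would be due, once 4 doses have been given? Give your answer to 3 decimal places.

The 4 doses were given 128.4, 96.3, 64.2, 32.1 hours ago.
Total = 2·(1/2)^(128.4/17.7) + 2·(1/2)^(96.3/17.7) + 2·(1/2)^(64.2/17.7) + 2·(1/2)^(32.1/17.7)
      = 0.0131 + 0.046049 + 0.16187 + 0.56898 ≈ 0.78999 g.

0.790 g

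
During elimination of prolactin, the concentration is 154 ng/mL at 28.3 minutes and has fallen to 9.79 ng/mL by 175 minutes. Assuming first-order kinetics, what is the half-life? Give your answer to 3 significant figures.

36.9 minutes

Over Δt = 175 − 28.3 = 146.7 minutes, the level fell by a factor of 154/9.79 ≈ 15.73.
n = log₂(15.73) ≈ 3.9755 half-lives, so t½ = 146.7/3.9755 ≈ 36.901 minutes.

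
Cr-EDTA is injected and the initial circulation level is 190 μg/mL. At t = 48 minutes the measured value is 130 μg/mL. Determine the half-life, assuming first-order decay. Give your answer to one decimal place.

A/A₀ = 130/190 ≈ 0.68421.
n = log₂(1.4615) ≈ 0.54749 half-lives elapsed in 48 minutes.
t½ = 48/0.54749 ≈ 87.673 minutes.

87.7 minutes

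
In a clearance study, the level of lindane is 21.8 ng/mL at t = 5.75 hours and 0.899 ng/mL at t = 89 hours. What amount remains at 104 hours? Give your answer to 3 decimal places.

0.506 ng/mL

Over Δt = 89 − 5.75 = 83.25 hours, the level fell by a factor of 21.8/0.899 ≈ 24.249.
n = log₂(24.249) ≈ 4.5999 half-lives, so t½ = 83.25/4.5999 ≈ 18.098 hours.
From t = 89 to t = 104: 0.899 × (1/2)^((104−89)/18.098) ≈ 0.50613 ng/mL.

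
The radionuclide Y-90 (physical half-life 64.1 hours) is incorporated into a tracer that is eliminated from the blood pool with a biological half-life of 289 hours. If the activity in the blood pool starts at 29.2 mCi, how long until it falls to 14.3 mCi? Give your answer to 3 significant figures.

54.0 hours

1/t_eff = 1/t_phys + 1/t_biol = 1/64.1 + 1/289 = 0.019061 per hour.
t_eff = 64.1 × 289 / (64.1 + 289) ≈ 52.464 hours.
n = log₂(29.2/14.3) ≈ 1.03; t = 1.03 × 52.464 ≈ 54.035 hours.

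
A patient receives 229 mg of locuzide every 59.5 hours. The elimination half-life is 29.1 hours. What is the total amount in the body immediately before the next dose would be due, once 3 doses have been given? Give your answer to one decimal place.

The 3 doses were given 178.5, 119, 59.5 hours ago.
Total = 229·(1/2)^(178.5/29.1) + 229·(1/2)^(119/29.1) + 229·(1/2)^(59.5/29.1)
      = 3.2607 + 13.453 + 55.504 ≈ 72.218 mg.

72.2 mg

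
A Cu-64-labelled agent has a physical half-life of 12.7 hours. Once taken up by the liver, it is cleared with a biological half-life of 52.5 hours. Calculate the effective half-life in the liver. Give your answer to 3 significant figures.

10.2 hours

1/t_eff = 1/t_phys + 1/t_biol = 1/12.7 + 1/52.5 = 0.097788 per hour.
t_eff = 12.7 × 52.5 / (12.7 + 52.5) ≈ 10.226 hours.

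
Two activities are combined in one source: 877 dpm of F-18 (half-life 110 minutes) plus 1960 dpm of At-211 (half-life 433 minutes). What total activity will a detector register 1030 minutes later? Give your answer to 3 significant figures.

F-18: 877 × (1/2)^(1030/110) = 877 × (1/2)^9.3636 ≈ 1.3313 dpm.
At-211: 1960 × (1/2)^(1030/433) = 1960 × (1/2)^2.3788 ≈ 376.86 dpm.
Total = 1.3313 + 376.86 ≈ 378.19 dpm.

378 dpm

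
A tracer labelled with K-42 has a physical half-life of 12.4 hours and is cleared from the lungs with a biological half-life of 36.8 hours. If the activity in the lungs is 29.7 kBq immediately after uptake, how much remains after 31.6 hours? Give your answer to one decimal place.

2.8 kBq

1/t_eff = 1/t_phys + 1/t_biol = 1/12.4 + 1/36.8 = 0.10782 per hour.
t_eff = 12.4 × 36.8 / (12.4 + 36.8) ≈ 9.2748 hours.
Remaining = 29.7 × (1/2)^(31.6/9.2748) = 29.7 × (1/2)^3.4071 ≈ 2.7998 kBq.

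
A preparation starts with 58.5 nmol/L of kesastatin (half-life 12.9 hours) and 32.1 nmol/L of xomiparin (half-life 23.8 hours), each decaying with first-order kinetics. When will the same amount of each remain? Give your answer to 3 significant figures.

Set 58.5·(1/2)^(t/12.9) = 32.1·(1/2)^(t/23.8).
Taking log₂: log₂(58.5/32.1) = t·(1/12.9 − 1/23.8).
log₂(1.8224) = 0.86586; 1/12.9 − 1/23.8 = 0.035503.
t = 0.86586 / 0.035503 ≈ 24.389 hours.

24.4 hours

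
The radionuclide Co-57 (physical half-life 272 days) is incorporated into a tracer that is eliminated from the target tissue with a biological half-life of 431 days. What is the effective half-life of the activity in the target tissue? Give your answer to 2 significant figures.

170 days

1/t_eff = 1/t_phys + 1/t_biol = 1/272 + 1/431 = 0.0059967 per day.
t_eff = 272 × 431 / (272 + 431) ≈ 166.76 days.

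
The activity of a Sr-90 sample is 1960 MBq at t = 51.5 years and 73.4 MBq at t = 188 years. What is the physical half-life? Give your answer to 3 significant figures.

28.8 years

Over Δt = 188 − 51.5 = 136.5 years, the level fell by a factor of 1960/73.4 ≈ 26.703.
n = log₂(26.703) ≈ 4.7389 half-lives, so t½ = 136.5/4.7389 ≈ 28.804 years.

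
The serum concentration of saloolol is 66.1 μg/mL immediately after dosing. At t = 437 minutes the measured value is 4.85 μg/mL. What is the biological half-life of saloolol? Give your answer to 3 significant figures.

A/A₀ = 4.85/66.1 ≈ 0.073374.
n = log₂(13.629) ≈ 3.7686 half-lives elapsed in 437 minutes.
t½ = 437/3.7686 ≈ 115.96 minutes.

116 minutes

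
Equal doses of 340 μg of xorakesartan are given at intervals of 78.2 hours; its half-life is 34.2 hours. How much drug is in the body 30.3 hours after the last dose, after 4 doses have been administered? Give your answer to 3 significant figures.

The 4 doses were given 264.9, 186.7, 108.5, 30.3 hours ago.
Total = 340·(1/2)^(264.9/34.2) + 340·(1/2)^(186.7/34.2) + 340·(1/2)^(108.5/34.2) + 340·(1/2)^(30.3/34.2)
      = 1.5842 + 7.7292 + 37.71 + 183.98 ≈ 231.01 μg.

231 μg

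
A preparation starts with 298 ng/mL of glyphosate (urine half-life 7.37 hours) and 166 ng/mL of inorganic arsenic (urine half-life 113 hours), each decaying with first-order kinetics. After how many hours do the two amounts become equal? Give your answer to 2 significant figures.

Set 298·(1/2)^(t/7.37) = 166·(1/2)^(t/113).
Taking log₂: log₂(298/166) = t·(1/7.37 − 1/113).
log₂(1.7952) = 0.84413; 1/7.37 − 1/113 = 0.12684.
t = 0.84413 / 0.12684 ≈ 6.6553 hours.

6.7 hours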